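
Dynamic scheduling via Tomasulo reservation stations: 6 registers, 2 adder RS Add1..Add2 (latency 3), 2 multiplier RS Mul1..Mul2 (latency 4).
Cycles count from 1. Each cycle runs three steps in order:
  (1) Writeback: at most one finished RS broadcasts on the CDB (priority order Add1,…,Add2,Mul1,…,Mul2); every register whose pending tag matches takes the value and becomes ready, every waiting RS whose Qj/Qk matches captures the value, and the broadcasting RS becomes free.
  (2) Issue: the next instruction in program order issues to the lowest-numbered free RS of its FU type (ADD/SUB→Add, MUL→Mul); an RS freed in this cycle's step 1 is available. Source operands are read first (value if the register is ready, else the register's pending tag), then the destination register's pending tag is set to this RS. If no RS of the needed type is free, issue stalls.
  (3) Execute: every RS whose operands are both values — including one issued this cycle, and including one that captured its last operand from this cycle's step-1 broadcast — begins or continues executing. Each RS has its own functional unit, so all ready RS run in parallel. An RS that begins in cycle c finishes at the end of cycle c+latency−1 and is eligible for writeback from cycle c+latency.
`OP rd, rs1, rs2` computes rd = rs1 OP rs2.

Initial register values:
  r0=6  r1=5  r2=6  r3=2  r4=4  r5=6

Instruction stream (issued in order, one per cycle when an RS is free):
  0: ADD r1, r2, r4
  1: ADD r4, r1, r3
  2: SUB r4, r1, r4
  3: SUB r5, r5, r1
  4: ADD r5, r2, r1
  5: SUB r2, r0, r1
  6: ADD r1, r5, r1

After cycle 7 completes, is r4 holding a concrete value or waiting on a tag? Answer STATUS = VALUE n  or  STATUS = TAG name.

STATUS = TAG Add1

  c1: issue ADD r1<-Add1  regs: r0:6,r1:Add1,r2:6,r3:2,r4:4,r5:6
  c2: issue ADD r4<-Add2  regs: r0:6,r1:Add1,r2:6,r3:2,r4:Add2,r5:6
  c3: stall  regs: r0:6,r1:Add1,r2:6,r3:2,r4:Add2,r5:6
  c4: CDB Add1=10; issue SUB r4<-Add1  regs: r0:6,r1:10,r2:6,r3:2,r4:Add1,r5:6
  c5: stall  regs: r0:6,r1:10,r2:6,r3:2,r4:Add1,r5:6
  c6: stall  regs: r0:6,r1:10,r2:6,r3:2,r4:Add1,r5:6
  c7: CDB Add2=12; issue SUB r5<-Add2  regs: r0:6,r1:10,r2:6,r3:2,r4:Add1,r5:Add2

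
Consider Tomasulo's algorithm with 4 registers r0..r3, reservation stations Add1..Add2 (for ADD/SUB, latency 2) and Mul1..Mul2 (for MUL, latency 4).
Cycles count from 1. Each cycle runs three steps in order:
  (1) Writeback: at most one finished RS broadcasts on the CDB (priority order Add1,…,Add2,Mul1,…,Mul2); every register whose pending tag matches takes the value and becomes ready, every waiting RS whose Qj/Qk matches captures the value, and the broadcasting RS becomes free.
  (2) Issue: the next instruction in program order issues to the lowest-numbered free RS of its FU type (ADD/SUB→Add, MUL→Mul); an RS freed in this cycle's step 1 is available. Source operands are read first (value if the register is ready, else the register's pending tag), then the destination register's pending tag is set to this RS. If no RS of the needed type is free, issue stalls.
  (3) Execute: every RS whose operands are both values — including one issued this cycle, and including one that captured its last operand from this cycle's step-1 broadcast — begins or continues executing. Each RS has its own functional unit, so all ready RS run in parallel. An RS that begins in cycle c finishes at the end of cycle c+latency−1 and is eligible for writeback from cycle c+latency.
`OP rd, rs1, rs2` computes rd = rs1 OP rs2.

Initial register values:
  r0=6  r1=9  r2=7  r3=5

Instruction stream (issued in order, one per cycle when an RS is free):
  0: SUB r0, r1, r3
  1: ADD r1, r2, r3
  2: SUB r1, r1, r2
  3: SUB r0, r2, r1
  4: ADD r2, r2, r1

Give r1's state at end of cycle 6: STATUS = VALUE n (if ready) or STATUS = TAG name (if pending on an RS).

c1: issue SUB r0<-Add1 | r0:Add1,r1:9,r2:7,r3:5
c2: issue ADD r1<-Add2 | r0:Add1,r1:Add2,r2:7,r3:5
c3: CDB Add1=4; issue SUB r1<-Add1 | r0:4,r1:Add1,r2:7,r3:5
c4: CDB Add2=12; issue SUB r0<-Add2 | r0:Add2,r1:Add1,r2:7,r3:5
c5: stall | r0:Add2,r1:Add1,r2:7,r3:5
c6: CDB Add1=5; issue ADD r2<-Add1 | r0:Add2,r1:5,r2:Add1,r3:5

STATUS = VALUE 5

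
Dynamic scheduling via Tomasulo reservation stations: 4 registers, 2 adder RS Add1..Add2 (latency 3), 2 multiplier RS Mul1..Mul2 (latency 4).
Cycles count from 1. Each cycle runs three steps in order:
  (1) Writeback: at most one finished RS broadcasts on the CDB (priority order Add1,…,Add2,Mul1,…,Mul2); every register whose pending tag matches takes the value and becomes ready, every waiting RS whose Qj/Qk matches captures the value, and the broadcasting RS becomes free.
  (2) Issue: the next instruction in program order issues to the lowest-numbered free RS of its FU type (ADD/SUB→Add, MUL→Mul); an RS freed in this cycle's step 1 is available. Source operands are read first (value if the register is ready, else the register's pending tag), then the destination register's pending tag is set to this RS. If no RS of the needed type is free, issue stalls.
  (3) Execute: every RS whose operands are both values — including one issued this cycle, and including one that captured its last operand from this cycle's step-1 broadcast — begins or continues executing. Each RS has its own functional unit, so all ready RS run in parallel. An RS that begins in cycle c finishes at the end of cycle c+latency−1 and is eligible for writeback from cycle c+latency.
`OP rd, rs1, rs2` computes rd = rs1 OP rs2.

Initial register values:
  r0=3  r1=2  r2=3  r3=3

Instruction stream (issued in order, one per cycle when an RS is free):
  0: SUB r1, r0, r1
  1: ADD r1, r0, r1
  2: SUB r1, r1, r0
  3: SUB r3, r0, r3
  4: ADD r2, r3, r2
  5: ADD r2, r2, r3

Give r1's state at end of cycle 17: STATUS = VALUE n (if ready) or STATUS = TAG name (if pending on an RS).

STATUS = VALUE 1

cycle 1: issue SUB r1<-Add1 // r0:3,r1:Add1,r2:3,r3:3
cycle 2: issue ADD r1<-Add2 // r0:3,r1:Add2,r2:3,r3:3
cycle 3: stall // r0:3,r1:Add2,r2:3,r3:3
cycle 4: CDB Add1=1; issue SUB r1<-Add1 // r0:3,r1:Add1,r2:3,r3:3
cycle 5: stall // r0:3,r1:Add1,r2:3,r3:3
cycle 6: stall // r0:3,r1:Add1,r2:3,r3:3
cycle 7: CDB Add2=4; issue SUB r3<-Add2 // r0:3,r1:Add1,r2:3,r3:Add2
cycle 8: stall // r0:3,r1:Add1,r2:3,r3:Add2
cycle 9: stall // r0:3,r1:Add1,r2:3,r3:Add2
cycle 10: CDB Add1=1; issue ADD r2<-Add1 // r0:3,r1:1,r2:Add1,r3:Add2
cycle 11: CDB Add2=0; issue ADD r2<-Add2 // r0:3,r1:1,r2:Add2,r3:0
cycle 12: - // r0:3,r1:1,r2:Add2,r3:0
cycle 13: - // r0:3,r1:1,r2:Add2,r3:0
cycle 14: CDB Add1=3 // r0:3,r1:1,r2:Add2,r3:0
cycle 15: - // r0:3,r1:1,r2:Add2,r3:0
cycle 16: - // r0:3,r1:1,r2:Add2,r3:0
cycle 17: CDB Add2=3 // r0:3,r1:1,r2:3,r3:0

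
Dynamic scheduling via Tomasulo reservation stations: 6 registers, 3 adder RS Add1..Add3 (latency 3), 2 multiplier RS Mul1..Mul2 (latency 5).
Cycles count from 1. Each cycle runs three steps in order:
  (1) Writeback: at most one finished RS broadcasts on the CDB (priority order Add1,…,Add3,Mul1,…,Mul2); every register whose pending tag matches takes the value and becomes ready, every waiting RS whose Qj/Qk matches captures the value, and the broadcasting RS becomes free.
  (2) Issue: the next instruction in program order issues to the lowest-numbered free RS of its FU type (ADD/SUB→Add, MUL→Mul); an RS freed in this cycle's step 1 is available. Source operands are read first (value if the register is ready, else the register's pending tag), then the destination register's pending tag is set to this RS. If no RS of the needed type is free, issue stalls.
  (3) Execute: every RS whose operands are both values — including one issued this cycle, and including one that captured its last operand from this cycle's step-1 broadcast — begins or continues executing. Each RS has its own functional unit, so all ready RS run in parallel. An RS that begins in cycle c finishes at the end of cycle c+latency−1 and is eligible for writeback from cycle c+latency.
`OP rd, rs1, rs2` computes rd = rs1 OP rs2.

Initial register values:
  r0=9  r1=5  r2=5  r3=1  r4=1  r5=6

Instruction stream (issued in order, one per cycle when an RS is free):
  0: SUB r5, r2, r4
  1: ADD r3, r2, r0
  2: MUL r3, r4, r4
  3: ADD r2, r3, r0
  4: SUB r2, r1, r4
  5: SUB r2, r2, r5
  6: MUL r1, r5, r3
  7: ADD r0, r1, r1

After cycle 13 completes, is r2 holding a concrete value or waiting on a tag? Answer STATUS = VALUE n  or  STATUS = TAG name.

  c1: issue SUB r5<-Add1  regs: r0:9,r1:5,r2:5,r3:1,r4:1,r5:Add1
  c2: issue ADD r3<-Add2  regs: r0:9,r1:5,r2:5,r3:Add2,r4:1,r5:Add1
  c3: issue MUL r3<-Mul1  regs: r0:9,r1:5,r2:5,r3:Mul1,r4:1,r5:Add1
  c4: CDB Add1=4; issue ADD r2<-Add1  regs: r0:9,r1:5,r2:Add1,r3:Mul1,r4:1,r5:4
  c5: CDB Add2=14; issue SUB r2<-Add2  regs: r0:9,r1:5,r2:Add2,r3:Mul1,r4:1,r5:4
  c6: issue SUB r2<-Add3  regs: r0:9,r1:5,r2:Add3,r3:Mul1,r4:1,r5:4
  c7: issue MUL r1<-Mul2  regs: r0:9,r1:Mul2,r2:Add3,r3:Mul1,r4:1,r5:4
  c8: CDB Add2=4; issue ADD r0<-Add2  regs: r0:Add2,r1:Mul2,r2:Add3,r3:Mul1,r4:1,r5:4
  c9: CDB Mul1=1  regs: r0:Add2,r1:Mul2,r2:Add3,r3:1,r4:1,r5:4
  c10: -  regs: r0:Add2,r1:Mul2,r2:Add3,r3:1,r4:1,r5:4
  c11: CDB Add3=0  regs: r0:Add2,r1:Mul2,r2:0,r3:1,r4:1,r5:4
  c12: CDB Add1=10  regs: r0:Add2,r1:Mul2,r2:0,r3:1,r4:1,r5:4
  c13: -  regs: r0:Add2,r1:Mul2,r2:0,r3:1,r4:1,r5:4

STATUS = VALUE 0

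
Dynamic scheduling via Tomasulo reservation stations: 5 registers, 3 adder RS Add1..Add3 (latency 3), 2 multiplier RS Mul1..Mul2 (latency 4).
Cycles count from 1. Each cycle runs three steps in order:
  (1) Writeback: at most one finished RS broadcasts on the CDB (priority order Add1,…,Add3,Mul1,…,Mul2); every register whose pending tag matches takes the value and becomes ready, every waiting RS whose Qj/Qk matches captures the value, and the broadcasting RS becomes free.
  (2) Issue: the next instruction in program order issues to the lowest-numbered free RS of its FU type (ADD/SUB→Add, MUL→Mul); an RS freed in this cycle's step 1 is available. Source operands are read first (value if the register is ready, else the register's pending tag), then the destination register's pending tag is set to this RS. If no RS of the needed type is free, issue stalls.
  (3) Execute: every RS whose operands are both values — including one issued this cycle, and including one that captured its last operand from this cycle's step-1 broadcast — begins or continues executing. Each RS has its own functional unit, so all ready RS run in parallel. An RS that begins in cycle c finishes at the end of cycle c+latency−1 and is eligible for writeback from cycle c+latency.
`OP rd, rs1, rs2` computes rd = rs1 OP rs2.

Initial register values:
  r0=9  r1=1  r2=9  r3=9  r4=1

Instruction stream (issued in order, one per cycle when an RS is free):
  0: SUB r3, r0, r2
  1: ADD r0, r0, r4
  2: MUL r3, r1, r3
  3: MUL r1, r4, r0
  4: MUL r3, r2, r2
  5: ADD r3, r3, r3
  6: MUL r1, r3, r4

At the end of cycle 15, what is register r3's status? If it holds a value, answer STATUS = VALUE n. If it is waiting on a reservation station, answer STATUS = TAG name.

c1: issue SUB r3<-Add1 | r0:9,r1:1,r2:9,r3:Add1,r4:1
c2: issue ADD r0<-Add2 | r0:Add2,r1:1,r2:9,r3:Add1,r4:1
c3: issue MUL r3<-Mul1 | r0:Add2,r1:1,r2:9,r3:Mul1,r4:1
c4: CDB Add1=0; issue MUL r1<-Mul2 | r0:Add2,r1:Mul2,r2:9,r3:Mul1,r4:1
c5: CDB Add2=10; stall | r0:10,r1:Mul2,r2:9,r3:Mul1,r4:1
c6: stall | r0:10,r1:Mul2,r2:9,r3:Mul1,r4:1
c7: stall | r0:10,r1:Mul2,r2:9,r3:Mul1,r4:1
c8: CDB Mul1=0; issue MUL r3<-Mul1 | r0:10,r1:Mul2,r2:9,r3:Mul1,r4:1
c9: CDB Mul2=10; issue ADD r3<-Add1 | r0:10,r1:10,r2:9,r3:Add1,r4:1
c10: issue MUL r1<-Mul2 | r0:10,r1:Mul2,r2:9,r3:Add1,r4:1
c11: - | r0:10,r1:Mul2,r2:9,r3:Add1,r4:1
c12: CDB Mul1=81 | r0:10,r1:Mul2,r2:9,r3:Add1,r4:1
c13: - | r0:10,r1:Mul2,r2:9,r3:Add1,r4:1
c14: - | r0:10,r1:Mul2,r2:9,r3:Add1,r4:1
c15: CDB Add1=162 | r0:10,r1:Mul2,r2:9,r3:162,r4:1

STATUS = VALUE 162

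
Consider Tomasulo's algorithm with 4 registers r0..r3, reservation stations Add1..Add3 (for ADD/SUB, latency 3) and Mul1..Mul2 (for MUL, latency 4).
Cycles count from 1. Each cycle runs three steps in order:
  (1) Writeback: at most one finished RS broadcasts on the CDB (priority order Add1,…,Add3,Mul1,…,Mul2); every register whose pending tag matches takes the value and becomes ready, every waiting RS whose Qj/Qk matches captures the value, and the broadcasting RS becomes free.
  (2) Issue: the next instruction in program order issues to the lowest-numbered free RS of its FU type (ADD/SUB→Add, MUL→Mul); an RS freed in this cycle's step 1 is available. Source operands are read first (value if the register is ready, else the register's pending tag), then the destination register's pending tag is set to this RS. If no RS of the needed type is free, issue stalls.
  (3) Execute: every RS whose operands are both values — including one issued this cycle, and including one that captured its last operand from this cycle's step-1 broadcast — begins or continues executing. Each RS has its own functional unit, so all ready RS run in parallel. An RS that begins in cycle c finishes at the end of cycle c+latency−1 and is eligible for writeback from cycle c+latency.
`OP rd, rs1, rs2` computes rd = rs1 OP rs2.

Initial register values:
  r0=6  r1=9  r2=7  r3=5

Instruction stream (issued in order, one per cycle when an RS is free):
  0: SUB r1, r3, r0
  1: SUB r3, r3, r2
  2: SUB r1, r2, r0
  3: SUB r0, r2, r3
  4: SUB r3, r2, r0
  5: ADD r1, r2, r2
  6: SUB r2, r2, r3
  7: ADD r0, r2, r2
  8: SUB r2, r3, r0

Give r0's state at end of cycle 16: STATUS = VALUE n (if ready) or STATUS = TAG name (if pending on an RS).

STATUS = TAG Add3

  c1: issue SUB r1<-Add1  regs: r0:6,r1:Add1,r2:7,r3:5
  c2: issue SUB r3<-Add2  regs: r0:6,r1:Add1,r2:7,r3:Add2
  c3: issue SUB r1<-Add3  regs: r0:6,r1:Add3,r2:7,r3:Add2
  c4: CDB Add1=-1; issue SUB r0<-Add1  regs: r0:Add1,r1:Add3,r2:7,r3:Add2
  c5: CDB Add2=-2; issue SUB r3<-Add2  regs: r0:Add1,r1:Add3,r2:7,r3:Add2
  c6: CDB Add3=1; issue ADD r1<-Add3  regs: r0:Add1,r1:Add3,r2:7,r3:Add2
  c7: stall  regs: r0:Add1,r1:Add3,r2:7,r3:Add2
  c8: CDB Add1=9; issue SUB r2<-Add1  regs: r0:9,r1:Add3,r2:Add1,r3:Add2
  c9: CDB Add3=14; issue ADD r0<-Add3  regs: r0:Add3,r1:14,r2:Add1,r3:Add2
  c10: stall  regs: r0:Add3,r1:14,r2:Add1,r3:Add2
  c11: CDB Add2=-2; issue SUB r2<-Add2  regs: r0:Add3,r1:14,r2:Add2,r3:-2
  c12: -  regs: r0:Add3,r1:14,r2:Add2,r3:-2
  c13: -  regs: r0:Add3,r1:14,r2:Add2,r3:-2
  c14: CDB Add1=9  regs: r0:Add3,r1:14,r2:Add2,r3:-2
  c15: -  regs: r0:Add3,r1:14,r2:Add2,r3:-2
  c16: -  regs: r0:Add3,r1:14,r2:Add2,r3:-2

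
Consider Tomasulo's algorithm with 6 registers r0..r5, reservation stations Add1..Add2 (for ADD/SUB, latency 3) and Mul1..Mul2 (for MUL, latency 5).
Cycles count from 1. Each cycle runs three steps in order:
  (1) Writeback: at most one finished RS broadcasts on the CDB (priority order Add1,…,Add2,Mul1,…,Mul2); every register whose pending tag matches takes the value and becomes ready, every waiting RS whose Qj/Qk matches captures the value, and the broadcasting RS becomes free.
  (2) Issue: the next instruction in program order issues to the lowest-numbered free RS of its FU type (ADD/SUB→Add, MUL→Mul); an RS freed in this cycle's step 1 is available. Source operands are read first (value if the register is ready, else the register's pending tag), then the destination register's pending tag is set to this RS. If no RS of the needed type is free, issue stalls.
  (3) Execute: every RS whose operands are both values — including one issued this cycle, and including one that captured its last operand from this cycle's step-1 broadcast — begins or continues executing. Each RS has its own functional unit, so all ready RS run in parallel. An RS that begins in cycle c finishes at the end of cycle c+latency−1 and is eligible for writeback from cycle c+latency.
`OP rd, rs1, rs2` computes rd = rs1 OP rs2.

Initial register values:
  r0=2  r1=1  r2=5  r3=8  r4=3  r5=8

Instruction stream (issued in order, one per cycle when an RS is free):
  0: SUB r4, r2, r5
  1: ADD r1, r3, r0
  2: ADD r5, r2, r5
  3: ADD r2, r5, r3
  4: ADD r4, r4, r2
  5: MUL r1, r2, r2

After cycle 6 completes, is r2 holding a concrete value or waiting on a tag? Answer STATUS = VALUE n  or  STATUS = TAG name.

STATUS = TAG Add2

  c1: issue SUB r4<-Add1  regs: r0:2,r1:1,r2:5,r3:8,r4:Add1,r5:8
  c2: issue ADD r1<-Add2  regs: r0:2,r1:Add2,r2:5,r3:8,r4:Add1,r5:8
  c3: stall  regs: r0:2,r1:Add2,r2:5,r3:8,r4:Add1,r5:8
  c4: CDB Add1=-3; issue ADD r5<-Add1  regs: r0:2,r1:Add2,r2:5,r3:8,r4:-3,r5:Add1
  c5: CDB Add2=10; issue ADD r2<-Add2  regs: r0:2,r1:10,r2:Add2,r3:8,r4:-3,r5:Add1
  c6: stall  regs: r0:2,r1:10,r2:Add2,r3:8,r4:-3,r5:Add1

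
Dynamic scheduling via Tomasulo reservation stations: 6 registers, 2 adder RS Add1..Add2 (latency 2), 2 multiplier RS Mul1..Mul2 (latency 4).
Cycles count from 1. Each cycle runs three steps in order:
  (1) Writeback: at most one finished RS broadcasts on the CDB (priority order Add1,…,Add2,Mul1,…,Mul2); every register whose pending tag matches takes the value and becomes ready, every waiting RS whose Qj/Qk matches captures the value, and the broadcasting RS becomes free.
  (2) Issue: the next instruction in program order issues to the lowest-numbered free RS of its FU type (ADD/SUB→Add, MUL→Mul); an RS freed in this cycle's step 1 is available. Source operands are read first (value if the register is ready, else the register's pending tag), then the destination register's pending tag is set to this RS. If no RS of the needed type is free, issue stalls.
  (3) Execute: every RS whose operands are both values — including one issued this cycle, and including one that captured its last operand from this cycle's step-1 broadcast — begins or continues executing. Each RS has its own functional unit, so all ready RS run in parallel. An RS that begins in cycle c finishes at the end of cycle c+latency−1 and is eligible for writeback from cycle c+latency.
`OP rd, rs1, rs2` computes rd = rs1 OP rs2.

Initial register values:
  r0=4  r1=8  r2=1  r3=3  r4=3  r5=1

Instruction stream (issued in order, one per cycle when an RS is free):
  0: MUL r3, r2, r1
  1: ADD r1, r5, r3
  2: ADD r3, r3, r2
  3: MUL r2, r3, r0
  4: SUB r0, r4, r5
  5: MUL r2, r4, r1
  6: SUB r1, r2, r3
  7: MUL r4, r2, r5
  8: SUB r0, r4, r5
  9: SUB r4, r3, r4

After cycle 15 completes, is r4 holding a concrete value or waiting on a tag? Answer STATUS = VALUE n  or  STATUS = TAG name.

STATUS = TAG Add1

cycle 1: issue MUL r3<-Mul1 // r0:4,r1:8,r2:1,r3:Mul1,r4:3,r5:1
cycle 2: issue ADD r1<-Add1 // r0:4,r1:Add1,r2:1,r3:Mul1,r4:3,r5:1
cycle 3: issue ADD r3<-Add2 // r0:4,r1:Add1,r2:1,r3:Add2,r4:3,r5:1
cycle 4: issue MUL r2<-Mul2 // r0:4,r1:Add1,r2:Mul2,r3:Add2,r4:3,r5:1
cycle 5: CDB Mul1=8; stall // r0:4,r1:Add1,r2:Mul2,r3:Add2,r4:3,r5:1
cycle 6: stall // r0:4,r1:Add1,r2:Mul2,r3:Add2,r4:3,r5:1
cycle 7: CDB Add1=9; issue SUB r0<-Add1 // r0:Add1,r1:9,r2:Mul2,r3:Add2,r4:3,r5:1
cycle 8: CDB Add2=9; issue MUL r2<-Mul1 // r0:Add1,r1:9,r2:Mul1,r3:9,r4:3,r5:1
cycle 9: CDB Add1=2; issue SUB r1<-Add1 // r0:2,r1:Add1,r2:Mul1,r3:9,r4:3,r5:1
cycle 10: stall // r0:2,r1:Add1,r2:Mul1,r3:9,r4:3,r5:1
cycle 11: stall // r0:2,r1:Add1,r2:Mul1,r3:9,r4:3,r5:1
cycle 12: CDB Mul1=27; issue MUL r4<-Mul1 // r0:2,r1:Add1,r2:27,r3:9,r4:Mul1,r5:1
cycle 13: CDB Mul2=36; issue SUB r0<-Add2 // r0:Add2,r1:Add1,r2:27,r3:9,r4:Mul1,r5:1
cycle 14: CDB Add1=18; issue SUB r4<-Add1 // r0:Add2,r1:18,r2:27,r3:9,r4:Add1,r5:1
cycle 15: - // r0:Add2,r1:18,r2:27,r3:9,r4:Add1,r5:1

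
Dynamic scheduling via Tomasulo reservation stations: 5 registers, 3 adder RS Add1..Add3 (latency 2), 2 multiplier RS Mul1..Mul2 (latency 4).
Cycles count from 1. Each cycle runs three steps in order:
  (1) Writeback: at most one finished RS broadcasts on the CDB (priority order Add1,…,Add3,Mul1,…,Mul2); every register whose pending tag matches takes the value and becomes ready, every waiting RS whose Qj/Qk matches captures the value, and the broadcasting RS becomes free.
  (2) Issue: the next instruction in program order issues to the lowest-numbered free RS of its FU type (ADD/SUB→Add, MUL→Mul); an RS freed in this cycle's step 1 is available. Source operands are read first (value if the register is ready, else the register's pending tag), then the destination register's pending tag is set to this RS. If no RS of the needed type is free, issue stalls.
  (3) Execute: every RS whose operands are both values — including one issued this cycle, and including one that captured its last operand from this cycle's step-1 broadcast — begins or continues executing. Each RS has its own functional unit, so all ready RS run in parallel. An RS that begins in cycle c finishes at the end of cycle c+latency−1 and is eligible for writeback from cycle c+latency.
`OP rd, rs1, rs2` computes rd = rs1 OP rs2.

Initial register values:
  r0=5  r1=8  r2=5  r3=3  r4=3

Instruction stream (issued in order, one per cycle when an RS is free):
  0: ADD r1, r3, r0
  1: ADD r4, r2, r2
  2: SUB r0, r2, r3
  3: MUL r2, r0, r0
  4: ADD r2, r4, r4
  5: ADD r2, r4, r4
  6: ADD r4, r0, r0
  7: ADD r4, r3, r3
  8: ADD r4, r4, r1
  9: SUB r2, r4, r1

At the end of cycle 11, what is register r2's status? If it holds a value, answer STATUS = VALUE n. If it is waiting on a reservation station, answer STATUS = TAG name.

STATUS = TAG Add2

c1: issue ADD r1<-Add1 | r0:5,r1:Add1,r2:5,r3:3,r4:3
c2: issue ADD r4<-Add2 | r0:5,r1:Add1,r2:5,r3:3,r4:Add2
c3: CDB Add1=8; issue SUB r0<-Add1 | r0:Add1,r1:8,r2:5,r3:3,r4:Add2
c4: CDB Add2=10; issue MUL r2<-Mul1 | r0:Add1,r1:8,r2:Mul1,r3:3,r4:10
c5: CDB Add1=2; issue ADD r2<-Add1 | r0:2,r1:8,r2:Add1,r3:3,r4:10
c6: issue ADD r2<-Add2 | r0:2,r1:8,r2:Add2,r3:3,r4:10
c7: CDB Add1=20; issue ADD r4<-Add1 | r0:2,r1:8,r2:Add2,r3:3,r4:Add1
c8: CDB Add2=20; issue ADD r4<-Add2 | r0:2,r1:8,r2:20,r3:3,r4:Add2
c9: CDB Add1=4; issue ADD r4<-Add1 | r0:2,r1:8,r2:20,r3:3,r4:Add1
c10: CDB Add2=6; issue SUB r2<-Add2 | r0:2,r1:8,r2:Add2,r3:3,r4:Add1
c11: CDB Mul1=4 | r0:2,r1:8,r2:Add2,r3:3,r4:Add1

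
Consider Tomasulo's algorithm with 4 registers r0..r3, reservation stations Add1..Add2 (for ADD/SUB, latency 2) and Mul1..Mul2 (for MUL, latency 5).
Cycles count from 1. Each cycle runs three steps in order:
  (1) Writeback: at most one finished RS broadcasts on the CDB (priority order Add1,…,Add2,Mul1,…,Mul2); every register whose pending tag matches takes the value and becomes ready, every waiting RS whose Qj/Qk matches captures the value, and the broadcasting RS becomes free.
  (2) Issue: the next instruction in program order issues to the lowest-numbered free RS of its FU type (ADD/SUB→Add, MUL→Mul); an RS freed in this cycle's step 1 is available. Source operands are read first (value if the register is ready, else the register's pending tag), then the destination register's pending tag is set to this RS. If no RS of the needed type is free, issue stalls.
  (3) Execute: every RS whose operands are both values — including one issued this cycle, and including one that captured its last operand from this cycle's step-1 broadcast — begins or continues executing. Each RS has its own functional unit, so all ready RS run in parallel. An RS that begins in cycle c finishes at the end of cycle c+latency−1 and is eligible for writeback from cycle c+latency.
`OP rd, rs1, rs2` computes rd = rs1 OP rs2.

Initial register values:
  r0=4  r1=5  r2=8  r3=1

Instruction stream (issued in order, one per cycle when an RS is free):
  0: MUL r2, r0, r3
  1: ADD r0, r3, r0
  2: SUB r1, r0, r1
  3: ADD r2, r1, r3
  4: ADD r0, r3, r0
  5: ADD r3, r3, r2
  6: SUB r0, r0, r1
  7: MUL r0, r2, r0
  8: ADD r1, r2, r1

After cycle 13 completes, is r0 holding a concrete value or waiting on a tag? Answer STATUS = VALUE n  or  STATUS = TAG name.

c1: issue MUL r2<-Mul1 | r0:4,r1:5,r2:Mul1,r3:1
c2: issue ADD r0<-Add1 | r0:Add1,r1:5,r2:Mul1,r3:1
c3: issue SUB r1<-Add2 | r0:Add1,r1:Add2,r2:Mul1,r3:1
c4: CDB Add1=5; issue ADD r2<-Add1 | r0:5,r1:Add2,r2:Add1,r3:1
c5: stall | r0:5,r1:Add2,r2:Add1,r3:1
c6: CDB Add2=0; issue ADD r0<-Add2 | r0:Add2,r1:0,r2:Add1,r3:1
c7: CDB Mul1=4; stall | r0:Add2,r1:0,r2:Add1,r3:1
c8: CDB Add1=1; issue ADD r3<-Add1 | r0:Add2,r1:0,r2:1,r3:Add1
c9: CDB Add2=6; issue SUB r0<-Add2 | r0:Add2,r1:0,r2:1,r3:Add1
c10: CDB Add1=2; issue MUL r0<-Mul1 | r0:Mul1,r1:0,r2:1,r3:2
c11: CDB Add2=6; issue ADD r1<-Add1 | r0:Mul1,r1:Add1,r2:1,r3:2
c12: - | r0:Mul1,r1:Add1,r2:1,r3:2
c13: CDB Add1=1 | r0:Mul1,r1:1,r2:1,r3:2

STATUS = TAG Mul1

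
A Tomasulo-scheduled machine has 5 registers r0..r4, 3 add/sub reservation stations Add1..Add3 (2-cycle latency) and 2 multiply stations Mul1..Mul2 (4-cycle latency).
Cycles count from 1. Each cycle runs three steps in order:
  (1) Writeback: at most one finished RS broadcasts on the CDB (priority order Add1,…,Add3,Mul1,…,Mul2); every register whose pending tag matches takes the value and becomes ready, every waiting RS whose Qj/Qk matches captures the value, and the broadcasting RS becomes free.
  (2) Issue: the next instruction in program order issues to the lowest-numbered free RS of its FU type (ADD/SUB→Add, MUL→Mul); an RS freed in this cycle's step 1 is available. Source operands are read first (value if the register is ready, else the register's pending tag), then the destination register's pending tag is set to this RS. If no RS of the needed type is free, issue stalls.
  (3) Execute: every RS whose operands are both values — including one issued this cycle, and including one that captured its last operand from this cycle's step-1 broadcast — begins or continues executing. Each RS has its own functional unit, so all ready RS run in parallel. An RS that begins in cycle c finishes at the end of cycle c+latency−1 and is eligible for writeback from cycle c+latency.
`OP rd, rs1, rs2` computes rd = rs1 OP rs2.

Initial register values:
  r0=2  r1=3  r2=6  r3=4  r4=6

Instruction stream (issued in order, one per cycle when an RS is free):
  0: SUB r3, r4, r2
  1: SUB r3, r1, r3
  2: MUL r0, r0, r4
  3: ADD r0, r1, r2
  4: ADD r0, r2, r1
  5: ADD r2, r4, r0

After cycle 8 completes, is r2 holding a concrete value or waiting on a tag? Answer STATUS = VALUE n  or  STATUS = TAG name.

  c1: issue SUB r3<-Add1  regs: r0:2,r1:3,r2:6,r3:Add1,r4:6
  c2: issue SUB r3<-Add2  regs: r0:2,r1:3,r2:6,r3:Add2,r4:6
  c3: CDB Add1=0; issue MUL r0<-Mul1  regs: r0:Mul1,r1:3,r2:6,r3:Add2,r4:6
  c4: issue ADD r0<-Add1  regs: r0:Add1,r1:3,r2:6,r3:Add2,r4:6
  c5: CDB Add2=3; issue ADD r0<-Add2  regs: r0:Add2,r1:3,r2:6,r3:3,r4:6
  c6: CDB Add1=9; issue ADD r2<-Add1  regs: r0:Add2,r1:3,r2:Add1,r3:3,r4:6
  c7: CDB Add2=9  regs: r0:9,r1:3,r2:Add1,r3:3,r4:6
  c8: CDB Mul1=12  regs: r0:9,r1:3,r2:Add1,r3:3,r4:6

STATUS = TAG Add1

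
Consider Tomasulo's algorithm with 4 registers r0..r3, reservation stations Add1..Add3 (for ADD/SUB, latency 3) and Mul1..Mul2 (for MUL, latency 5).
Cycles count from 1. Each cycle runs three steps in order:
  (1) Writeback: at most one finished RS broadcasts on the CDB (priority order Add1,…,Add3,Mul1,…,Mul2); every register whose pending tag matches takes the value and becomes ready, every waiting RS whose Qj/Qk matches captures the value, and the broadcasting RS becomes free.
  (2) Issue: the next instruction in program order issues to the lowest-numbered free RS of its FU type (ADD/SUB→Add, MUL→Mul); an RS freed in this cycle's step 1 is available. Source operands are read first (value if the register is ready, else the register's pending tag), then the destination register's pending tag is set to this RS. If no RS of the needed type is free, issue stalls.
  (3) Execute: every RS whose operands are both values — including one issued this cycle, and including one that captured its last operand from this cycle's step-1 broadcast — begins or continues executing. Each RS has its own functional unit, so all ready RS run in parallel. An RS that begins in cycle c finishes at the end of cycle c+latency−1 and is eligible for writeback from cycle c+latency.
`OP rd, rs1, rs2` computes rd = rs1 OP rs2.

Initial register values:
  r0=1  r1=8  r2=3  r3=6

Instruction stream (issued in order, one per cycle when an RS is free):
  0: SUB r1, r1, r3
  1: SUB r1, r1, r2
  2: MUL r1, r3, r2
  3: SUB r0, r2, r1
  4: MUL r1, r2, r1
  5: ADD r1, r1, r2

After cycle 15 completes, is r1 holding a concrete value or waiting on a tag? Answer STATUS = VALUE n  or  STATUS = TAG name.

cycle 1: issue SUB r1<-Add1 // r0:1,r1:Add1,r2:3,r3:6
cycle 2: issue SUB r1<-Add2 // r0:1,r1:Add2,r2:3,r3:6
cycle 3: issue MUL r1<-Mul1 // r0:1,r1:Mul1,r2:3,r3:6
cycle 4: CDB Add1=2; issue SUB r0<-Add1 // r0:Add1,r1:Mul1,r2:3,r3:6
cycle 5: issue MUL r1<-Mul2 // r0:Add1,r1:Mul2,r2:3,r3:6
cycle 6: issue ADD r1<-Add3 // r0:Add1,r1:Add3,r2:3,r3:6
cycle 7: CDB Add2=-1 // r0:Add1,r1:Add3,r2:3,r3:6
cycle 8: CDB Mul1=18 // r0:Add1,r1:Add3,r2:3,r3:6
cycle 9: - // r0:Add1,r1:Add3,r2:3,r3:6
cycle 10: - // r0:Add1,r1:Add3,r2:3,r3:6
cycle 11: CDB Add1=-15 // r0:-15,r1:Add3,r2:3,r3:6
cycle 12: - // r0:-15,r1:Add3,r2:3,r3:6
cycle 13: CDB Mul2=54 // r0:-15,r1:Add3,r2:3,r3:6
cycle 14: - // r0:-15,r1:Add3,r2:3,r3:6
cycle 15: - // r0:-15,r1:Add3,r2:3,r3:6

STATUS = TAG Add3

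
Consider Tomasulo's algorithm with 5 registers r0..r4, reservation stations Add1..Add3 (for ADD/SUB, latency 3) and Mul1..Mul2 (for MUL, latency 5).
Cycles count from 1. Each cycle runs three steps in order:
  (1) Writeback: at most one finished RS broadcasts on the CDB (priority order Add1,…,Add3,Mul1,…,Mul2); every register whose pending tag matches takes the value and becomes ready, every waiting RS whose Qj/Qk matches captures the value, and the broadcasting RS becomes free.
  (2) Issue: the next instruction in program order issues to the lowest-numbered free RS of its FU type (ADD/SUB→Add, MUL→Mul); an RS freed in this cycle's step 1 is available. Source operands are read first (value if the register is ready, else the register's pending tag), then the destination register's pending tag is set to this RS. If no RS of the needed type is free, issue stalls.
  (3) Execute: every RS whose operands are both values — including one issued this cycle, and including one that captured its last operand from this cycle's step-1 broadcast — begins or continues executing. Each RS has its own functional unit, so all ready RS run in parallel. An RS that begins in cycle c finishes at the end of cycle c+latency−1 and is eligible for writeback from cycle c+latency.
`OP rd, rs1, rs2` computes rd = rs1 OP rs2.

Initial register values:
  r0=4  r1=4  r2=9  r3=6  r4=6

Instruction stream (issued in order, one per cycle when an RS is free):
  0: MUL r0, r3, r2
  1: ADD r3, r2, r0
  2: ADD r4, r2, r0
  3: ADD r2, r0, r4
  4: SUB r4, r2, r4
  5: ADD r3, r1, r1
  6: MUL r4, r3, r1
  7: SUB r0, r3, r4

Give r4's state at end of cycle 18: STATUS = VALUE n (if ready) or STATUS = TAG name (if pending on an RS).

cycle 1: issue MUL r0<-Mul1 // r0:Mul1,r1:4,r2:9,r3:6,r4:6
cycle 2: issue ADD r3<-Add1 // r0:Mul1,r1:4,r2:9,r3:Add1,r4:6
cycle 3: issue ADD r4<-Add2 // r0:Mul1,r1:4,r2:9,r3:Add1,r4:Add2
cycle 4: issue ADD r2<-Add3 // r0:Mul1,r1:4,r2:Add3,r3:Add1,r4:Add2
cycle 5: stall // r0:Mul1,r1:4,r2:Add3,r3:Add1,r4:Add2
cycle 6: CDB Mul1=54; stall // r0:54,r1:4,r2:Add3,r3:Add1,r4:Add2
cycle 7: stall // r0:54,r1:4,r2:Add3,r3:Add1,r4:Add2
cycle 8: stall // r0:54,r1:4,r2:Add3,r3:Add1,r4:Add2
cycle 9: CDB Add1=63; issue SUB r4<-Add1 // r0:54,r1:4,r2:Add3,r3:63,r4:Add1
cycle 10: CDB Add2=63; issue ADD r3<-Add2 // r0:54,r1:4,r2:Add3,r3:Add2,r4:Add1
cycle 11: issue MUL r4<-Mul1 // r0:54,r1:4,r2:Add3,r3:Add2,r4:Mul1
cycle 12: stall // r0:54,r1:4,r2:Add3,r3:Add2,r4:Mul1
cycle 13: CDB Add2=8; issue SUB r0<-Add2 // r0:Add2,r1:4,r2:Add3,r3:8,r4:Mul1
cycle 14: CDB Add3=117 // r0:Add2,r1:4,r2:117,r3:8,r4:Mul1
cycle 15: - // r0:Add2,r1:4,r2:117,r3:8,r4:Mul1
cycle 16: - // r0:Add2,r1:4,r2:117,r3:8,r4:Mul1
cycle 17: CDB Add1=54 // r0:Add2,r1:4,r2:117,r3:8,r4:Mul1
cycle 18: CDB Mul1=32 // r0:Add2,r1:4,r2:117,r3:8,r4:32

STATUS = VALUE 32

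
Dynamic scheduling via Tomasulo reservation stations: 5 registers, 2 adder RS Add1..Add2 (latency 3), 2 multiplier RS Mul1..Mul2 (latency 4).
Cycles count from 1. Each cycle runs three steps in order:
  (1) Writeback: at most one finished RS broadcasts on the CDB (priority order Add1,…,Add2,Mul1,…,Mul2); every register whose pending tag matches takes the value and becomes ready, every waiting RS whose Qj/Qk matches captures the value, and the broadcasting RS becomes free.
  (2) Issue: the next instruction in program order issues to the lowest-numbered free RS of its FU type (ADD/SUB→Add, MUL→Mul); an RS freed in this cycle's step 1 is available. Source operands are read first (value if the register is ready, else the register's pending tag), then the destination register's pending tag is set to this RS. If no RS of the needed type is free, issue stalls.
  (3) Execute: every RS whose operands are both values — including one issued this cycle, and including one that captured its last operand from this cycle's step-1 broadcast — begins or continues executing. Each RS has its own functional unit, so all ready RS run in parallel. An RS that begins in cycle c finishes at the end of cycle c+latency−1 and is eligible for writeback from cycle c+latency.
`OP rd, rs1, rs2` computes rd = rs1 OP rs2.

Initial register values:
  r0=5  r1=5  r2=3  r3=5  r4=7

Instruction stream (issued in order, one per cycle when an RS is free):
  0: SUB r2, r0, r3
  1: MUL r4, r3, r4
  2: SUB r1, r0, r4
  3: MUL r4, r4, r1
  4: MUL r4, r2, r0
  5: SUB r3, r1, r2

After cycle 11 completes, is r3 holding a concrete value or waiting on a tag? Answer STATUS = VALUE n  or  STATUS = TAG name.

  c1: issue SUB r2<-Add1  regs: r0:5,r1:5,r2:Add1,r3:5,r4:7
  c2: issue MUL r4<-Mul1  regs: r0:5,r1:5,r2:Add1,r3:5,r4:Mul1
  c3: issue SUB r1<-Add2  regs: r0:5,r1:Add2,r2:Add1,r3:5,r4:Mul1
  c4: CDB Add1=0; issue MUL r4<-Mul2  regs: r0:5,r1:Add2,r2:0,r3:5,r4:Mul2
  c5: stall  regs: r0:5,r1:Add2,r2:0,r3:5,r4:Mul2
  c6: CDB Mul1=35; issue MUL r4<-Mul1  regs: r0:5,r1:Add2,r2:0,r3:5,r4:Mul1
  c7: issue SUB r3<-Add1  regs: r0:5,r1:Add2,r2:0,r3:Add1,r4:Mul1
  c8: -  regs: r0:5,r1:Add2,r2:0,r3:Add1,r4:Mul1
  c9: CDB Add2=-30  regs: r0:5,r1:-30,r2:0,r3:Add1,r4:Mul1
  c10: CDB Mul1=0  regs: r0:5,r1:-30,r2:0,r3:Add1,r4:0
  c11: -  regs: r0:5,r1:-30,r2:0,r3:Add1,r4:0

STATUS = TAG Add1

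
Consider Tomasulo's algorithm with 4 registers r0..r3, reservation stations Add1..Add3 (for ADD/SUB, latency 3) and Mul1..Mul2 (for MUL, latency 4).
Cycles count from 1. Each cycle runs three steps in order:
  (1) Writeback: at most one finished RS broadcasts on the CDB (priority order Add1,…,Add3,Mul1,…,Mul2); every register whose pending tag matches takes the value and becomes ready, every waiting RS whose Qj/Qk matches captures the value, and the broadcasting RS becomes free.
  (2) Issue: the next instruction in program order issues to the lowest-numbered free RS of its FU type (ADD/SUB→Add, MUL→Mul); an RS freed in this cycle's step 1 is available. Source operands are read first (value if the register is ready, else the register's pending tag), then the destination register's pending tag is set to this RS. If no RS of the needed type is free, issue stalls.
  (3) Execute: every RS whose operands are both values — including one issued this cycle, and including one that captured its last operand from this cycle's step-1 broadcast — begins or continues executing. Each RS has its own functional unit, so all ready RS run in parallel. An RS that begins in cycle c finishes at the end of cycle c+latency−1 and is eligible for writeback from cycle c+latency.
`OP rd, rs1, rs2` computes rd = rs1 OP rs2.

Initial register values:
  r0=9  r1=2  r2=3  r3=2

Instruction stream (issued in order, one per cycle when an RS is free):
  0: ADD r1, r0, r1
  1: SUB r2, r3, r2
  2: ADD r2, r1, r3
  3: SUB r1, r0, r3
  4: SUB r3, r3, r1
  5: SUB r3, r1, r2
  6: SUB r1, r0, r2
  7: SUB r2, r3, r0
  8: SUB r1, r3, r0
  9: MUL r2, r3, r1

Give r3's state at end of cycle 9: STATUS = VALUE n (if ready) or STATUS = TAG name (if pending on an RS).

c1: issue ADD r1<-Add1 | r0:9,r1:Add1,r2:3,r3:2
c2: issue SUB r2<-Add2 | r0:9,r1:Add1,r2:Add2,r3:2
c3: issue ADD r2<-Add3 | r0:9,r1:Add1,r2:Add3,r3:2
c4: CDB Add1=11; issue SUB r1<-Add1 | r0:9,r1:Add1,r2:Add3,r3:2
c5: CDB Add2=-1; issue SUB r3<-Add2 | r0:9,r1:Add1,r2:Add3,r3:Add2
c6: stall | r0:9,r1:Add1,r2:Add3,r3:Add2
c7: CDB Add1=7; issue SUB r3<-Add1 | r0:9,r1:7,r2:Add3,r3:Add1
c8: CDB Add3=13; issue SUB r1<-Add3 | r0:9,r1:Add3,r2:13,r3:Add1
c9: stall | r0:9,r1:Add3,r2:13,r3:Add1

STATUS = TAG Add1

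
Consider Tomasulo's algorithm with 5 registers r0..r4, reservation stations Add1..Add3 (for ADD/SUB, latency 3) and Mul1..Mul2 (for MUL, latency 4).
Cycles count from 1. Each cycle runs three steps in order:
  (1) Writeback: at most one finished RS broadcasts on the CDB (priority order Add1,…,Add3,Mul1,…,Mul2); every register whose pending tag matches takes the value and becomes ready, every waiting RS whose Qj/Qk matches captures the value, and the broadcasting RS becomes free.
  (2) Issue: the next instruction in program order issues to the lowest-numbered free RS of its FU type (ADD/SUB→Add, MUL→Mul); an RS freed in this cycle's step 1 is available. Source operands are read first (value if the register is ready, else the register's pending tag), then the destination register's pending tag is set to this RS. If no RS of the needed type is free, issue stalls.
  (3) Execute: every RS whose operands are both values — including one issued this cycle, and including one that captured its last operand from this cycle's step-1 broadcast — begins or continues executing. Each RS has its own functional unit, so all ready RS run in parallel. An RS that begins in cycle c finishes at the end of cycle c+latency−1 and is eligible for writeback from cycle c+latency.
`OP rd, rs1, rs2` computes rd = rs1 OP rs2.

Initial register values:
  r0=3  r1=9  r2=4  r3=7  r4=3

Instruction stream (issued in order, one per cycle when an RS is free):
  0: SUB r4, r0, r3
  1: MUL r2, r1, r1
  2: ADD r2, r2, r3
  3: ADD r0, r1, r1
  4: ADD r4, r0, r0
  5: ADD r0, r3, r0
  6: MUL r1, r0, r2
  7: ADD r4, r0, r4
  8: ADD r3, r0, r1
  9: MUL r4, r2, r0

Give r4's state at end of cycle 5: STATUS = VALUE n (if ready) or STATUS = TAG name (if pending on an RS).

STATUS = TAG Add3

c1: issue SUB r4<-Add1 | r0:3,r1:9,r2:4,r3:7,r4:Add1
c2: issue MUL r2<-Mul1 | r0:3,r1:9,r2:Mul1,r3:7,r4:Add1
c3: issue ADD r2<-Add2 | r0:3,r1:9,r2:Add2,r3:7,r4:Add1
c4: CDB Add1=-4; issue ADD r0<-Add1 | r0:Add1,r1:9,r2:Add2,r3:7,r4:-4
c5: issue ADD r4<-Add3 | r0:Add1,r1:9,r2:Add2,r3:7,r4:Add3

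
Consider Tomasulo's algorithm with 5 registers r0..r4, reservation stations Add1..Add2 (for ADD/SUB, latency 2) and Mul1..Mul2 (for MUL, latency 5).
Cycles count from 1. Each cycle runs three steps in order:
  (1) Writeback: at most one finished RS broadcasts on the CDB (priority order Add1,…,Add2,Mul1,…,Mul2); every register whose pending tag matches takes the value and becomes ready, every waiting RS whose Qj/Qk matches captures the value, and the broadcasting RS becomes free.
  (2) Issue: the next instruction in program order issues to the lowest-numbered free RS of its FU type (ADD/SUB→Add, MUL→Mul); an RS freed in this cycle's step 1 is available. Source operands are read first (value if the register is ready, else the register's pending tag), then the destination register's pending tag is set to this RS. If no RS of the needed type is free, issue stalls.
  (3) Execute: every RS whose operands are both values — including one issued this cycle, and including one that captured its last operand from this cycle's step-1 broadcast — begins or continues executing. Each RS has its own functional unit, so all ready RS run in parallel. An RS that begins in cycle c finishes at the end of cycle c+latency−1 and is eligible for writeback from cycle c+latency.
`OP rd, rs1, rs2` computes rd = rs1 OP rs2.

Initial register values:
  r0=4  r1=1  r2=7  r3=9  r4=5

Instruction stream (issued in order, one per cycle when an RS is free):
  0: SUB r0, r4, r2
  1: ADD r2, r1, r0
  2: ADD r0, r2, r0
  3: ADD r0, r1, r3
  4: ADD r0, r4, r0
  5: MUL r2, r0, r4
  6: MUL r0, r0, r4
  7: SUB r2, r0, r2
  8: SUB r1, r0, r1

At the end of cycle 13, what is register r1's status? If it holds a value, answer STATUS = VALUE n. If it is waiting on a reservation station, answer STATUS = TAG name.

cycle 1: issue SUB r0<-Add1 // r0:Add1,r1:1,r2:7,r3:9,r4:5
cycle 2: issue ADD r2<-Add2 // r0:Add1,r1:1,r2:Add2,r3:9,r4:5
cycle 3: CDB Add1=-2; issue ADD r0<-Add1 // r0:Add1,r1:1,r2:Add2,r3:9,r4:5
cycle 4: stall // r0:Add1,r1:1,r2:Add2,r3:9,r4:5
cycle 5: CDB Add2=-1; issue ADD r0<-Add2 // r0:Add2,r1:1,r2:-1,r3:9,r4:5
cycle 6: stall // r0:Add2,r1:1,r2:-1,r3:9,r4:5
cycle 7: CDB Add1=-3; issue ADD r0<-Add1 // r0:Add1,r1:1,r2:-1,r3:9,r4:5
cycle 8: CDB Add2=10; issue MUL r2<-Mul1 // r0:Add1,r1:1,r2:Mul1,r3:9,r4:5
cycle 9: issue MUL r0<-Mul2 // r0:Mul2,r1:1,r2:Mul1,r3:9,r4:5
cycle 10: CDB Add1=15; issue SUB r2<-Add1 // r0:Mul2,r1:1,r2:Add1,r3:9,r4:5
cycle 11: issue SUB r1<-Add2 // r0:Mul2,r1:Add2,r2:Add1,r3:9,r4:5
cycle 12: - // r0:Mul2,r1:Add2,r2:Add1,r3:9,r4:5
cycle 13: - // r0:Mul2,r1:Add2,r2:Add1,r3:9,r4:5

STATUS = TAG Add2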